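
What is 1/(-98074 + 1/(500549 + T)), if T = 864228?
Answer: -1364777/133849139497 ≈ -1.0196e-5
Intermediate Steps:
1/(-98074 + 1/(500549 + T)) = 1/(-98074 + 1/(500549 + 864228)) = 1/(-98074 + 1/1364777) = 1/(-133849139497/1364777) = -1364777/133849139497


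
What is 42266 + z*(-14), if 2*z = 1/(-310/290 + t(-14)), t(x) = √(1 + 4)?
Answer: 137104611/3244 - 5887*√5/3244 ≈ 42260.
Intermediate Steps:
t(x) = √5
z = 1/(2*(-31/29 + √5)) (z = 1/(2*(-310/290 + √5)) = 1/(2*(-310*1/290 + √5)) = 1/(2*(-31/29 + √5)) ≈ 0.42841)
42266 + z*(-14) = 42266 + (899/6488 + 841*√5/6488)*(-14) = 42266 + (-6293/3244 - 5887*√5/3244) = 137104611/3244 - 5887*√5/3244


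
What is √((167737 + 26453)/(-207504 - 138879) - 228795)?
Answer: 5*I*√13556129361701/38487 ≈ 478.33*I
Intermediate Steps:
√((167737 + 26453)/(-207504 - 138879) - 228795) = √(194190/(-346383) - 228795) = √(194190*(-1/346383) - 228795) = √(-64730/115461 - 228795) = √(-26416964225/115461) = 5*I*√13556129361701/38487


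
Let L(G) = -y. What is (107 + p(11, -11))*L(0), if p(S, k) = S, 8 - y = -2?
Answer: -1180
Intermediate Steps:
y = 10 (y = 8 - 1*(-2) = 8 + 2 = 10)
L(G) = -10 (L(G) = -1*10 = -10)
(107 + p(11, -11))*L(0) = (107 + 11)*(-10) = 118*(-10) = -1180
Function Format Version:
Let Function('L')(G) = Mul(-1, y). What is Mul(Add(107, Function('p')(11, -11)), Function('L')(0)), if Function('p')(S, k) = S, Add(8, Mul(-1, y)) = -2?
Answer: -1180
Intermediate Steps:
y = 10 (y = Add(8, Mul(-1, -2)) = Add(8, 2) = 10)
Function('L')(G) = -10 (Function('L')(G) = Mul(-1, 10) = -10)
Mul(Add(107, Function('p')(11, -11)), Function('L')(0)) = Mul(Add(107, 11), -10) = Mul(118, -10) = -1180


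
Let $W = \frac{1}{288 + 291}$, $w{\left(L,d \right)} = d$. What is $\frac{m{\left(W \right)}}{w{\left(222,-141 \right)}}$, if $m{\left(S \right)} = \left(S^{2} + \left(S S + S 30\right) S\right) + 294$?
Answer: $- \frac{57066752416}{27368739999} \approx -2.0851$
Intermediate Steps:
$W = \frac{1}{579} \approx 0.0017271$
$m{\left(S \right)} = 294 + S^{2} + S \left(S^{2} + 30 S\right)$ ($m{\left(S \right)} = \left(S^{2} + \left(S^{2} + 30 S\right) S\right) + 294 = \left(S^{2} + S \left(S^{2} + 30 S\right)\right) + 294 = 294 + S^{2} + S \left(S^{2} + 30 S\right)$)
$\frac{m{\left(W \right)}}{w{\left(222,-141 \right)}} = \frac{294 + \left(\frac{1}{579}\right)^{3} + \frac{31}{335241}}{-141} = \left(294 + \frac{1}{194104539} + 31 \cdot \frac{1}{335241}\right) \left(- \frac{1}{141}\right) = \left(294 + \frac{1}{194104539} + \frac{31}{335241}\right) \left(- \frac{1}{141}\right) = \frac{57066752416}{194104539} \left(- \frac{1}{141}\right) = - \frac{57066752416}{27368739999}$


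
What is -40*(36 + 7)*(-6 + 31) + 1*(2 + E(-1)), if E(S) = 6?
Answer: -42992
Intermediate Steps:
-40*(36 + 7)*(-6 + 31) + 1*(2 + E(-1)) = -40*(36 + 7)*(-6 + 31) + 1*(2 + 6) = -1720*25 + 1*8 = -40*1075 + 8 = -43000 + 8 = -42992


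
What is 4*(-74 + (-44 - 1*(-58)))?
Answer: -240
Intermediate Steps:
4*(-74 + (-44 - 1*(-58))) = 4*(-74 + (-44 + 58)) = 4*(-74 + 14) = 4*(-60) = -240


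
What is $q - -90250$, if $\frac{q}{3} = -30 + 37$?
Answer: $90271$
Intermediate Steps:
$q = 21$ ($q = 3 \left(-30 + 37\right) = 3 \cdot 7 = 21$)
$q - -90250 = 21 - -90250 = 21 + 90250 = 90271$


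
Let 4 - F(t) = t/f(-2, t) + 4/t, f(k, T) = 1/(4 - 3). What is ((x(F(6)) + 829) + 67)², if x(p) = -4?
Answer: 795664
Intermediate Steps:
f(k, T) = 1 (f(k, T) = 1/1 = 1)
F(t) = 4 - t - 4/t (F(t) = 4 - (t/1 + 4/t) = 4 - (t*1 + 4/t) = 4 - (t + 4/t) = 4 + (-t - 4/t) = 4 - t - 4/t)
((x(F(6)) + 829) + 67)² = ((-4 + 829) + 67)² = (825 + 67)² = 892² = 795664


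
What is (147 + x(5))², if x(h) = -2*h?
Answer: 18769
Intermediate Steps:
(147 + x(5))² = (147 - 2*5)² = (147 - 10)² = 137² = 18769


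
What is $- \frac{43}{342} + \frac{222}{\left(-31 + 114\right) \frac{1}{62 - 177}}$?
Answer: $- \frac{8734829}{28386} \approx -307.72$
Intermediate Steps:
$- \frac{43}{342} + \frac{222}{\left(-31 + 114\right) \frac{1}{62 - 177}} = \left(-43\right) \frac{1}{342} + \frac{222}{83 \frac{1}{-115}} = - \frac{43}{342} + \frac{222}{83 \left(- \frac{1}{115}\right)} = - \frac{43}{342} + \frac{222}{- \frac{83}{115}} = - \frac{43}{342} + 222 \left(- \frac{115}{83}\right) = - \frac{43}{342} - \frac{25530}{83} = - \frac{8734829}{28386}$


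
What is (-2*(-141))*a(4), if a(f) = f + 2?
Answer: 1692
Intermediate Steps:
a(f) = 2 + f
(-2*(-141))*a(4) = (-2*(-141))*(2 + 4) = 282*6 = 1692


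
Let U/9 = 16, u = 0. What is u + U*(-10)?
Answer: -1440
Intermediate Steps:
U = 144 (U = 9*16 = 144)
u + U*(-10) = 0 + 144*(-10) = 0 - 1440 = -1440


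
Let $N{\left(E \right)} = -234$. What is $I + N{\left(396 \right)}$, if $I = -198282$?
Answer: $-198516$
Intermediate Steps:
$I + N{\left(396 \right)} = -198282 - 234 = -198516$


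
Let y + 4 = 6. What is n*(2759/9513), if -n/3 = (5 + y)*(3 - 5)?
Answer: 5518/453 ≈ 12.181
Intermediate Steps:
y = 2 (y = -4 + 6 = 2)
n = 42 (n = -3*(5 + 2)*(3 - 5) = -21*(-2) = -3*(-14) = 42)
n*(2759/9513) = 42*(2759/9513) = 5518/453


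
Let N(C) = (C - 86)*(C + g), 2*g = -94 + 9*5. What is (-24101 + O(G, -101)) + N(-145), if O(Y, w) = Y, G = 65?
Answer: 30237/2 ≈ 15119.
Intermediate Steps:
g = -49/2 (g = (-94 + 9*5)/2 = (-94 + 45)/2 = (½)*(-49) = -49/2 ≈ -24.500)
N(C) = (-86 + C)*(-49/2 + C) (N(C) = (C - 86)*(C - 49/2) = (-86 + C)*(-49/2 + C))
(-24101 + O(G, -101)) + N(-145) = (-24101 + 65) + (2107 + (-145)² - 221/2*(-145)) = -24036 + (2107 + 21025 + 32045/2) = -24036 + 78309/2 = 30237/2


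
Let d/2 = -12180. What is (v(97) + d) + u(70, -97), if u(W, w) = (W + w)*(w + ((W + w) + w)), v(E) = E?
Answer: -18296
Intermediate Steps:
d = -24360 (d = 2*(-12180) = -24360)
u(W, w) = (W + w)*(W + 3*w) (u(W, w) = (W + w)*(w + (W + 2*w)) = (W + w)*(W + 3*w))
(v(97) + d) + u(70, -97) = (97 - 24360) + (70**2 + 3*(-97)**2 + 4*70*(-97)) = -24263 + (4900 + 3*9409 - 27160) = -24263 + (4900 + 28227 - 27160) = -24263 + 5967 = -18296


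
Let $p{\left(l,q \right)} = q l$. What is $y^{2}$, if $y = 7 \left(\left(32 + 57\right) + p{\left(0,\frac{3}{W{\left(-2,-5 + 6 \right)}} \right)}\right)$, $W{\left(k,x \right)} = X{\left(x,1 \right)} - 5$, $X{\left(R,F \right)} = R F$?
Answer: $388129$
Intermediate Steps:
$X{\left(R,F \right)} = F R$
$W{\left(k,x \right)} = -5 + x$ ($W{\left(k,x \right)} = 1 x - 5 = x - 5 = -5 + x$)
$p{\left(l,q \right)} = l q$
$y = 623$ ($y = 7 \left(\left(32 + 57\right) + 0 \frac{3}{-5 + \left(-5 + 6\right)}\right) = 7 \left(89 + 0 \frac{3}{-5 + 1}\right) = 7 \left(89 + 0 \frac{3}{-4}\right) = 7 \left(89 + 0 \cdot 3 \left(- \frac{1}{4}\right)\right) = 7 \left(89 + 0 \left(- \frac{3}{4}\right)\right) = 7 \left(89 + 0\right) = 7 \cdot 89 = 623$)
$y^{2} = 623^{2} = 388129$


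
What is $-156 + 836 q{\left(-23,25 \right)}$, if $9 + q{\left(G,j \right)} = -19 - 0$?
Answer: $-23564$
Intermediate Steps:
$q{\left(G,j \right)} = -28$ ($q{\left(G,j \right)} = -9 - 19 = -28$)
$-156 + 836 q{\left(-23,25 \right)} = -156 + 836 \left(-28\right) = -156 - 23408 = -23564$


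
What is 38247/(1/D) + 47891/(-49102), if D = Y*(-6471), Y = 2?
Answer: -24305130326639/49102 ≈ -4.9499e+8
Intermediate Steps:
D = -12942 (D = 2*(-6471) = -12942)
38247/(1/D) + 47891/(-49102) = 38247/(1/(-12942)) + 47891/(-49102) = 38247/(-1/12942) + 47891*(-1/49102) = 38247*(-12942) - 47891/49102 = -494992674 - 47891/49102 = -24305130326639/49102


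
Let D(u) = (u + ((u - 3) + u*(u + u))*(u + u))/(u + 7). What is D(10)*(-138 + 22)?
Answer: -481400/17 ≈ -28318.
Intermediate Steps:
D(u) = (u + 2*u*(-3 + u + 2*u²))/(7 + u) (D(u) = (u + ((-3 + u) + u*(2*u))*(2*u))/(7 + u) = (u + ((-3 + u) + 2*u²)*(2*u))/(7 + u) = (u + (-3 + u + 2*u²)*(2*u))/(7 + u) = (u + 2*u*(-3 + u + 2*u²))/(7 + u))
D(10)*(-138 + 22) = (10*(-5 + 2*10 + 4*10²)/(7 + 10))*(-138 + 22) = (10*(-5 + 20 + 4*100)/17)*(-116) = (10*(1/17)*(-5 + 20 + 400))*(-116) = (10*(1/17)*415)*(-116) = (4150/17)*(-116) = -481400/17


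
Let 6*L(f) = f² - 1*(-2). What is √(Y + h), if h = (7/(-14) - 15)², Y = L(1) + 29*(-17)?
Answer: I*√1009/2 ≈ 15.882*I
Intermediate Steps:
L(f) = ⅓ + f²/6 (L(f) = (f² - 1*(-2))/6 = (f² + 2)/6 = (2 + f²)/6 = ⅓ + f²/6)
Y = -985/2 (Y = (⅓ + (⅙)*1²) + 29*(-17) = (⅓ + (⅙)*1) - 493 = (⅓ + ⅙) - 493 = ½ - 493 = -985/2 ≈ -492.50)
h = 961/4 (h = (7*(-1/14) - 15)² = (-½ - 15)² = (-31/2)² = 961/4 ≈ 240.25)
√(Y + h) = √(-985/2 + 961/4) = √(-1009/4) = I*√1009/2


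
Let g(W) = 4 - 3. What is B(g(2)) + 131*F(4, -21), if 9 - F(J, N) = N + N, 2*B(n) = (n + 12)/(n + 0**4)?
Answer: 13375/2 ≈ 6687.5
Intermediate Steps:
g(W) = 1
B(n) = (12 + n)/(2*n) (B(n) = ((n + 12)/(n + 0**4))/2 = ((12 + n)/(n + 0))/2 = ((12 + n)/n)/2 = (12 + n)/(2*n))
F(J, N) = 9 - 2*N (F(J, N) = 9 - (N + N) = 9 - 2*N)
B(g(2)) + 131*F(4, -21) = (1/2)*(12 + 1)/1 + 131*(9 - 2*(-21)) = (1/2)*1*13 + 131*(9 + 42) = 13/2 + 131*51 = 13/2 + 6681 = 13375/2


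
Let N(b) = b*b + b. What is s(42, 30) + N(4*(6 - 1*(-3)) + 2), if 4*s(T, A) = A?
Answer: 2979/2 ≈ 1489.5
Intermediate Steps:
s(T, A) = A/4
N(b) = b + b² (N(b) = b² + b = b + b²)
s(42, 30) + N(4*(6 - 1*(-3)) + 2) = (¼)*30 + (4*(6 - 1*(-3)) + 2)*(1 + (4*(6 - 1*(-3)) + 2)) = 15/2 + (4*(6 + 3) + 2)*(1 + (4*(6 + 3) + 2)) = 15/2 + (4*9 + 2)*(1 + (4*9 + 2)) = 15/2 + (36 + 2)*(1 + (36 + 2)) = 15/2 + 38*(1 + 38) = 15/2 + 38*39 = 15/2 + 1482 = 2979/2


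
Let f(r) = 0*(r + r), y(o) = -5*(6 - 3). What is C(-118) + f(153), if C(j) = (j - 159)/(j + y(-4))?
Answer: 277/133 ≈ 2.0827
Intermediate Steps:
y(o) = -15 (y(o) = -5*3 = -15)
C(j) = (-159 + j)/(-15 + j) (C(j) = (j - 159)/(j - 15) = (-159 + j)/(-15 + j))
f(r) = 0 (f(r) = 0*(2*r) = 0)
C(-118) + f(153) = (-159 - 118)/(-15 - 118) + 0 = -277/(-133) + 0 = -1/133*(-277) + 0 = 277/133 + 0 = 277/133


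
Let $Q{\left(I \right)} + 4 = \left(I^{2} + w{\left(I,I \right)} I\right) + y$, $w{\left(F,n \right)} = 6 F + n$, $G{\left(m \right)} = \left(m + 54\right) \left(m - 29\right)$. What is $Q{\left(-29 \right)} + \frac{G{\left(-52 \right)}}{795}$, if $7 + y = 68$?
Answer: $\frac{1797971}{265} \approx 6784.8$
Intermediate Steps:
$y = 61$ ($y = -7 + 68 = 61$)
$G{\left(m \right)} = \left(-29 + m\right) \left(54 + m\right)$ ($G{\left(m \right)} = \left(54 + m\right) \left(-29 + m\right) = \left(-29 + m\right) \left(54 + m\right)$)
$w{\left(F,n \right)} = n + 6 F$
$Q{\left(I \right)} = 57 + 8 I^{2}$ ($Q{\left(I \right)} = -4 + \left(\left(I^{2} + \left(I + 6 I\right) I\right) + 61\right) = -4 + \left(\left(I^{2} + 7 I I\right) + 61\right) = -4 + \left(\left(I^{2} + 7 I^{2}\right) + 61\right) = -4 + \left(8 I^{2} + 61\right) = -4 + \left(61 + 8 I^{2}\right) = 57 + 8 I^{2}$)
$Q{\left(-29 \right)} + \frac{G{\left(-52 \right)}}{795} = \left(57 + 8 \left(-29\right)^{2}\right) + \frac{-1566 + \left(-52\right)^{2} + 25 \left(-52\right)}{795} = \left(57 + 8 \cdot 841\right) + \left(-1566 + 2704 - 1300\right) \frac{1}{795} = \left(57 + 6728\right) - \frac{54}{265} = 6785 - \frac{54}{265} = \frac{1797971}{265}$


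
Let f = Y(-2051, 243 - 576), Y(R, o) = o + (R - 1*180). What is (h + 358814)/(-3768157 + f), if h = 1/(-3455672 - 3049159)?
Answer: -2334024430433/24527902853151 ≈ -0.095158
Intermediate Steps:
h = -1/6504831 (h = 1/(-6504831) = -1/6504831 ≈ -1.5373e-7)
Y(R, o) = -180 + R + o (Y(R, o) = o + (R - 180) = o + (-180 + R) = -180 + R + o)
f = -2564 (f = -180 - 2051 + (243 - 576) = -180 - 2051 - 333 = -2564)
(h + 358814)/(-3768157 + f) = (-1/6504831 + 358814)/(-3768157 - 2564) = (2334024430433/6504831)/(-3770721) = (2334024430433/6504831)*(-1/3770721) = -2334024430433/24527902853151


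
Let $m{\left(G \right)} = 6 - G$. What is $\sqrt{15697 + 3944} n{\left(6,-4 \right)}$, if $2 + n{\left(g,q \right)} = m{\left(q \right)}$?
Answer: $8 \sqrt{19641} \approx 1121.2$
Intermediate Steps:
$n{\left(g,q \right)} = 4 - q$ ($n{\left(g,q \right)} = -2 - \left(-6 + q\right) = 4 - q$)
$\sqrt{15697 + 3944} n{\left(6,-4 \right)} = \sqrt{15697 + 3944} \left(4 - -4\right) = \sqrt{19641} \left(4 + 4\right) = \sqrt{19641} \cdot 8 = 8 \sqrt{19641}$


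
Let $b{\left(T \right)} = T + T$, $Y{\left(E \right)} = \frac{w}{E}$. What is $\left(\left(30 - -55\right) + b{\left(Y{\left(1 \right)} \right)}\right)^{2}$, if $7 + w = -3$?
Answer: $4225$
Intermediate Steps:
$w = -10$ ($w = -7 - 3 = -10$)
$Y{\left(E \right)} = - \frac{10}{E}$
$b{\left(T \right)} = 2 T$
$\left(\left(30 - -55\right) + b{\left(Y{\left(1 \right)} \right)}\right)^{2} = \left(\left(30 - -55\right) + 2 \left(- \frac{10}{1}\right)\right)^{2} = \left(\left(30 + 55\right) + 2 \left(\left(-10\right) 1\right)\right)^{2} = \left(85 + 2 \left(-10\right)\right)^{2} = \left(85 - 20\right)^{2} = 65^{2} = 4225$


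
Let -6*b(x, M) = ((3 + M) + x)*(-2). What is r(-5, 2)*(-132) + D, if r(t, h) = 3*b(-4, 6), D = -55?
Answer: -715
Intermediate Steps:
b(x, M) = 1 + M/3 + x/3 (b(x, M) = -((3 + M) + x)*(-2)/6 = -(3 + M + x)*(-2)/6 = -(-6 - 2*M - 2*x)/6 = 1 + M/3 + x/3)
r(t, h) = 5 (r(t, h) = 3*(1 + (⅓)*6 + (⅓)*(-4)) = 3*(1 + 2 - 4/3) = 3*(5/3) = 5)
r(-5, 2)*(-132) + D = 5*(-132) - 55 = -660 - 55 = -715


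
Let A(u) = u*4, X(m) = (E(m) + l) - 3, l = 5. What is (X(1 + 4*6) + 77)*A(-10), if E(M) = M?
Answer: -4160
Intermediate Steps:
X(m) = 2 + m (X(m) = (m + 5) - 3 = (5 + m) - 3 = 2 + m)
A(u) = 4*u
(X(1 + 4*6) + 77)*A(-10) = ((2 + (1 + 4*6)) + 77)*(4*(-10)) = ((2 + (1 + 24)) + 77)*(-40) = ((2 + 25) + 77)*(-40) = (27 + 77)*(-40) = 104*(-40) = -4160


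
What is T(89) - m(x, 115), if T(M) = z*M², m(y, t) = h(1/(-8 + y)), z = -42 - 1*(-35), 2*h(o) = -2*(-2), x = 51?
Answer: -55449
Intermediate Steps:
h(o) = 2 (h(o) = (-2*(-2))/2 = (½)*4 = 2)
z = -7 (z = -42 + 35 = -7)
m(y, t) = 2
T(M) = -7*M²
T(89) - m(x, 115) = -7*89² - 1*2 = -7*7921 - 2 = -55447 - 2 = -55449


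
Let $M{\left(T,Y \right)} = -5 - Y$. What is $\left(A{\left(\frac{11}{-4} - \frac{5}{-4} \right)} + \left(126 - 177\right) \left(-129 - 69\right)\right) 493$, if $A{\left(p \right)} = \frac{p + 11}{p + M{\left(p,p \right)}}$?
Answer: $\frac{49773773}{10} \approx 4.9774 \cdot 10^{6}$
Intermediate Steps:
$A{\left(p \right)} = - \frac{11}{5} - \frac{p}{5}$ ($A{\left(p \right)} = \frac{p + 11}{p - \left(5 + p\right)} = \frac{11 + p}{-5} = \left(11 + p\right) \left(- \frac{1}{5}\right) = - \frac{11}{5} - \frac{p}{5}$)
$\left(A{\left(\frac{11}{-4} - \frac{5}{-4} \right)} + \left(126 - 177\right) \left(-129 - 69\right)\right) 493 = \left(\left(- \frac{11}{5} - \frac{\frac{11}{-4} - \frac{5}{-4}}{5}\right) + \left(126 - 177\right) \left(-129 - 69\right)\right) 493 = \left(\left(- \frac{11}{5} - \frac{11 \left(- \frac{1}{4}\right) - - \frac{5}{4}}{5}\right) - -10098\right) 493 = \left(\left(- \frac{11}{5} - \frac{- \frac{11}{4} + \frac{5}{4}}{5}\right) + 10098\right) 493 = \left(\left(- \frac{11}{5} - - \frac{3}{10}\right) + 10098\right) 493 = \left(\left(- \frac{11}{5} + \frac{3}{10}\right) + 10098\right) 493 = \left(- \frac{19}{10} + 10098\right) 493 = \frac{100961}{10} \cdot 493 = \frac{49773773}{10}$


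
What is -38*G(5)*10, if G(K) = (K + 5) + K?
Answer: -5700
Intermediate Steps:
G(K) = 5 + 2*K (G(K) = (5 + K) + K = 5 + 2*K)
-38*G(5)*10 = -38*(5 + 2*5)*10 = -38*(5 + 10)*10 = -38*15*10 = -570*10 = -5700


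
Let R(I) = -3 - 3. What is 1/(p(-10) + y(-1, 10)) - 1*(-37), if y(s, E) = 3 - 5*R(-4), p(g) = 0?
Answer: 1222/33 ≈ 37.030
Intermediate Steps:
R(I) = -6
y(s, E) = 33 (y(s, E) = 3 - 5*(-6) = 3 + 30 = 33)
1/(p(-10) + y(-1, 10)) - 1*(-37) = 1/(0 + 33) - 1*(-37) = 1/33 + 37 = 1222/33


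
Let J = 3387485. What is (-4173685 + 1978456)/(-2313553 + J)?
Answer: -2195229/1073932 ≈ -2.0441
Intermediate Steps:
(-4173685 + 1978456)/(-2313553 + J) = (-4173685 + 1978456)/(-2313553 + 3387485) = -2195229/1073932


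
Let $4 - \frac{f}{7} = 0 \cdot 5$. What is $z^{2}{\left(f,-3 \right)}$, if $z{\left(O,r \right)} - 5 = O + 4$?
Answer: $1369$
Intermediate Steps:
$f = 28$ ($f = 28 - 7 \cdot 0 \cdot 5 = 28 - 0 = 28 + 0 = 28$)
$z{\left(O,r \right)} = 9 + O$ ($z{\left(O,r \right)} = 5 + \left(O + 4\right) = 5 + \left(4 + O\right) = 9 + O$)
$z^{2}{\left(f,-3 \right)} = \left(9 + 28\right)^{2} = 37^{2} = 1369$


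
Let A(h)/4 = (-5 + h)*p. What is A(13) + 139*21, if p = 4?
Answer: 3047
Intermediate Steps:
A(h) = -80 + 16*h (A(h) = 4*((-5 + h)*4) = 4*(-20 + 4*h) = -80 + 16*h)
A(13) + 139*21 = (-80 + 16*13) + 139*21 = (-80 + 208) + 2919 = 128 + 2919 = 3047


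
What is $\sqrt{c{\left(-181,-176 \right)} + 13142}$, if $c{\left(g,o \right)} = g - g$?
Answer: $\sqrt{13142} \approx 114.64$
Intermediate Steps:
$c{\left(g,o \right)} = 0$
$\sqrt{c{\left(-181,-176 \right)} + 13142} = \sqrt{0 + 13142} = \sqrt{13142}$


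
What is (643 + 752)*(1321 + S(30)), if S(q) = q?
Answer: 1884645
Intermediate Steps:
(643 + 752)*(1321 + S(30)) = (643 + 752)*(1321 + 30) = 1395*1351 = 1884645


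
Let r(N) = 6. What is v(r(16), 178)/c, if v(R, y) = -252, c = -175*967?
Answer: 36/24175 ≈ 0.0014891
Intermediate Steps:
c = -169225
v(r(16), 178)/c = -252/(-169225) = -252*(-1/169225) = 36/24175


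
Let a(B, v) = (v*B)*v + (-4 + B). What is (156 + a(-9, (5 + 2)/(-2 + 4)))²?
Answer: 17161/16 ≈ 1072.6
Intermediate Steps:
a(B, v) = -4 + B + B*v² (a(B, v) = (B*v)*v + (-4 + B) = B*v² + (-4 + B) = -4 + B + B*v²)
(156 + a(-9, (5 + 2)/(-2 + 4)))² = (156 + (-4 - 9 - 9*(5 + 2)²/(-2 + 4)²))² = (156 + (-4 - 9 - 9*(7/2)²))² = (156 + (-4 - 9 - 9*49/4))² = (156 + (-4 - 9 - 441/4))² = (156 - 493/4)² = (131/4)² = 17161/16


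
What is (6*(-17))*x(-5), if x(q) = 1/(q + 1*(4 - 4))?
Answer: 102/5 ≈ 20.400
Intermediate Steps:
x(q) = 1/q (x(q) = 1/(q + 1*0) = 1/(q + 0) = 1/q)
(6*(-17))*x(-5) = (6*(-17))/(-5) = -102*(-1/5) = 102/5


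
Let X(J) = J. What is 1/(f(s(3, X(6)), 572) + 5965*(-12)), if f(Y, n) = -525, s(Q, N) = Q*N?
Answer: -1/72105 ≈ -1.3869e-5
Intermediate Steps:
s(Q, N) = N*Q
1/(f(s(3, X(6)), 572) + 5965*(-12)) = 1/(-525 + 5965*(-12)) = 1/(-525 - 71580) = 1/(-72105) = -1/72105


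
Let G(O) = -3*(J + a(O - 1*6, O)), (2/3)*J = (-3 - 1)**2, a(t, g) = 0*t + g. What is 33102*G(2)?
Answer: -2581956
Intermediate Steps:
a(t, g) = g (a(t, g) = 0 + g = g)
J = 24 (J = 3*(-3 - 1)**2/2 = (3/2)*(-4)**2 = (3/2)*16 = 24)
G(O) = -72 - 3*O (G(O) = -3*(24 + O) = -72 - 3*O)
33102*G(2) = 33102*(-72 - 3*2) = 33102*(-72 - 6) = 33102*(-78) = -2581956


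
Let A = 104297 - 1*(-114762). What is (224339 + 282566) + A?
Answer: 725964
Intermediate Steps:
A = 219059 (A = 104297 + 114762 = 219059)
(224339 + 282566) + A = (224339 + 282566) + 219059 = 506905 + 219059 = 725964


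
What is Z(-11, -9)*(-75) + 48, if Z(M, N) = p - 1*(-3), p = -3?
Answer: 48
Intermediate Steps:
Z(M, N) = 0 (Z(M, N) = -3 - 1*(-3) = -3 + 3 = 0)
Z(-11, -9)*(-75) + 48 = 0*(-75) + 48 = 0 + 48 = 48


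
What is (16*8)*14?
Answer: 1792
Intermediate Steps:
(16*8)*14 = 128*14 = 1792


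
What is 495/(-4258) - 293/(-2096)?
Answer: 105037/4462384 ≈ 0.023538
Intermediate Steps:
495/(-4258) - 293/(-2096) = 495*(-1/4258) - 293*(-1/2096) = -495/4258 + 293/2096 = 105037/4462384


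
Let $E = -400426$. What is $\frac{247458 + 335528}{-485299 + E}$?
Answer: $- \frac{582986}{885725} \approx -0.6582$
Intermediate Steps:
$\frac{247458 + 335528}{-485299 + E} = \frac{247458 + 335528}{-485299 - 400426} = \frac{582986}{-885725} = 582986 \left(- \frac{1}{885725}\right) = - \frac{582986}{885725}$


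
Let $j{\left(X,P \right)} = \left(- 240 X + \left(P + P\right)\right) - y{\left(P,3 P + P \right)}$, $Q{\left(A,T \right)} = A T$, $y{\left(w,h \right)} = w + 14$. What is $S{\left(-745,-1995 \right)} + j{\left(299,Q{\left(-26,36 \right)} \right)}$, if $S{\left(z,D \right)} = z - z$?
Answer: $-72710$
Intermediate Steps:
$y{\left(w,h \right)} = 14 + w$
$S{\left(z,D \right)} = 0$
$j{\left(X,P \right)} = -14 + P - 240 X$ ($j{\left(X,P \right)} = \left(- 240 X + \left(P + P\right)\right) - \left(14 + P\right) = \left(- 240 X + 2 P\right) - \left(14 + P\right) = -14 + P - 240 X$)
$S{\left(-745,-1995 \right)} + j{\left(299,Q{\left(-26,36 \right)} \right)} = 0 - 72710 = -72710$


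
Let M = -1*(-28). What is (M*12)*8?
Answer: 2688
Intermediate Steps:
M = 28
(M*12)*8 = (28*12)*8 = 336*8 = 2688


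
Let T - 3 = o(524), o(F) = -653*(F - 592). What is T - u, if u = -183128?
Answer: 227535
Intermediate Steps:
o(F) = 386576 - 653*F (o(F) = -653*(-592 + F) = 386576 - 653*F)
T = 44407 (T = 3 + (386576 - 653*524) = 3 + (386576 - 342172) = 3 + 44404 = 44407)
T - u = 44407 - 1*(-183128) = 44407 + 183128 = 227535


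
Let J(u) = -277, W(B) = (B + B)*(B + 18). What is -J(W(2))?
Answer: 277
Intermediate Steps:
W(B) = 2*B*(18 + B) (W(B) = (2*B)*(18 + B) = 2*B*(18 + B))
-J(W(2)) = -1*(-277) = 277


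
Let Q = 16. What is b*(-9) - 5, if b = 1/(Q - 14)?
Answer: -19/2 ≈ -9.5000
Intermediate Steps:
b = ½ (b = 1/(16 - 14) = 1/2 = ½ ≈ 0.50000)
b*(-9) - 5 = (½)*(-9) - 5 = -9/2 - 5 = -19/2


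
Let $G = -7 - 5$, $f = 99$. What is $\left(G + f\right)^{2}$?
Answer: $7569$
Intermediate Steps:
$G = -12$
$\left(G + f\right)^{2} = \left(-12 + 99\right)^{2} = 87^{2} = 7569$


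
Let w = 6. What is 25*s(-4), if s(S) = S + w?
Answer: 50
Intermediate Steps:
s(S) = 6 + S (s(S) = S + 6 = 6 + S)
25*s(-4) = 25*(6 - 4) = 25*2 = 50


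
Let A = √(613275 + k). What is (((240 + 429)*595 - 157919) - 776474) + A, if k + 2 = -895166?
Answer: -536338 + I*√281893 ≈ -5.3634e+5 + 530.94*I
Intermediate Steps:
k = -895168 (k = -2 - 895166 = -895168)
A = I*√281893 (A = √(613275 - 895168) = √(-281893) = I*√281893 ≈ 530.94*I)
(((240 + 429)*595 - 157919) - 776474) + A = (((240 + 429)*595 - 157919) - 776474) + I*√281893 = ((669*595 - 157919) - 776474) + I*√281893 = ((398055 - 157919) - 776474) + I*√281893 = (240136 - 776474) + I*√281893 = -536338 + I*√281893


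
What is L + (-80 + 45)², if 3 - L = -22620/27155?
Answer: 6673792/5431 ≈ 1228.8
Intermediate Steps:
L = 20817/5431 (L = 3 - (-22620)/27155 = 3 - 1*(-4524/5431) = 3 + 4524/5431 = 20817/5431 ≈ 3.8330)
L + (-80 + 45)² = 20817/5431 + (-80 + 45)² = 20817/5431 + (-35)² = 20817/5431 + 1225 = 6673792/5431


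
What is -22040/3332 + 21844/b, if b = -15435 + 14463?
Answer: -5887943/202419 ≈ -29.088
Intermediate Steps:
b = -972
-22040/3332 + 21844/b = -22040/3332 + 21844/(-972) = -22040*1/3332 + 21844*(-1/972) = -5510/833 - 5461/243 = -5887943/202419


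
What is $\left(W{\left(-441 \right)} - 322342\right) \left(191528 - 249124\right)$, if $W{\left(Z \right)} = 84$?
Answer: $18560771768$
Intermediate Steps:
$\left(W{\left(-441 \right)} - 322342\right) \left(191528 - 249124\right) = \left(84 - 322342\right) \left(191528 - 249124\right) = \left(-322258\right) \left(-57596\right) = 18560771768$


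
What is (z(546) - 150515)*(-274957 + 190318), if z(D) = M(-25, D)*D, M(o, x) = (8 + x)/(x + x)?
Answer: 12715994082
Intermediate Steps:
M(o, x) = (8 + x)/(2*x) (M(o, x) = (8 + x)/((2*x)) = (8 + x)*(1/(2*x)) = (8 + x)/(2*x))
z(D) = 4 + D/2 (z(D) = ((8 + D)/(2*D))*D = 4 + D/2)
(z(546) - 150515)*(-274957 + 190318) = ((4 + (1/2)*546) - 150515)*(-274957 + 190318) = ((4 + 273) - 150515)*(-84639) = (277 - 150515)*(-84639) = -150238*(-84639) = 12715994082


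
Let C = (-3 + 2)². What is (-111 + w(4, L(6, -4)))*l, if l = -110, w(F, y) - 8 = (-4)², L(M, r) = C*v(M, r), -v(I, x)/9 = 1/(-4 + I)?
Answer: 9570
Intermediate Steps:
v(I, x) = -9/(-4 + I)
C = 1 (C = (-1)² = 1)
L(M, r) = -9/(-4 + M) (L(M, r) = 1*(-9/(-4 + M)) = -9/(-4 + M))
w(F, y) = 24 (w(F, y) = 8 + (-4)² = 8 + 16 = 24)
(-111 + w(4, L(6, -4)))*l = (-111 + 24)*(-110) = -87*(-110) = 9570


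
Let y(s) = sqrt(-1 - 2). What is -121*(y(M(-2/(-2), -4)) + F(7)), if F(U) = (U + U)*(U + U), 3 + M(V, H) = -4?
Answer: -23716 - 121*I*sqrt(3) ≈ -23716.0 - 209.58*I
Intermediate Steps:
M(V, H) = -7 (M(V, H) = -3 - 4 = -7)
F(U) = 4*U**2 (F(U) = (2*U)*(2*U) = 4*U**2)
y(s) = I*sqrt(3) (y(s) = sqrt(-3) = I*sqrt(3))
-121*(y(M(-2/(-2), -4)) + F(7)) = -121*(I*sqrt(3) + 4*7**2) = -121*(I*sqrt(3) + 4*49) = -121*(I*sqrt(3) + 196) = -121*(196 + I*sqrt(3)) = -23716 - 121*I*sqrt(3)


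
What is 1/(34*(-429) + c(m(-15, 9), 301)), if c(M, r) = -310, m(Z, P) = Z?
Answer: -1/14896 ≈ -6.7132e-5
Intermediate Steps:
1/(34*(-429) + c(m(-15, 9), 301)) = 1/(34*(-429) - 310) = 1/(-14586 - 310) = 1/(-14896) = -1/14896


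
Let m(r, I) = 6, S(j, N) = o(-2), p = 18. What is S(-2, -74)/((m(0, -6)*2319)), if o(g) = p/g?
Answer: -1/1546 ≈ -0.00064683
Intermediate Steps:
o(g) = 18/g
S(j, N) = -9 (S(j, N) = 18/(-2) = 18*(-½) = -9)
S(-2, -74)/((m(0, -6)*2319)) = -9/(6*2319) = -9/13914 = -9*1/13914 = -1/1546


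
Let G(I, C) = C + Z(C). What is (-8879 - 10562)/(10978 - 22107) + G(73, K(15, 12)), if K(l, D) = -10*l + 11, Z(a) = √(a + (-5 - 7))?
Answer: -1527490/11129 + I*√151 ≈ -137.25 + 12.288*I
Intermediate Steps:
Z(a) = √(-12 + a) (Z(a) = √(a - 12) = √(-12 + a))
K(l, D) = 11 - 10*l
G(I, C) = C + √(-12 + C)
(-8879 - 10562)/(10978 - 22107) + G(73, K(15, 12)) = (-8879 - 10562)/(10978 - 22107) + ((11 - 10*15) + √(-12 + (11 - 10*15))) = -19441/(-11129) + ((11 - 150) + √(-12 + (11 - 150))) = -19441*(-1/11129) + (-139 + √(-12 - 139)) = 19441/11129 + (-139 + √(-151)) = 19441/11129 + (-139 + I*√151) = -1527490/11129 + I*√151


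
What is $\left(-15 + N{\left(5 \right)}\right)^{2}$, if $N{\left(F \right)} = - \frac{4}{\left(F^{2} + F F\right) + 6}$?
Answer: $\frac{44521}{196} \approx 227.15$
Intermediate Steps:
$N{\left(F \right)} = - \frac{4}{6 + 2 F^{2}}$ ($N{\left(F \right)} = - \frac{4}{\left(F^{2} + F^{2}\right) + 6} = - \frac{4}{2 F^{2} + 6} = - \frac{4}{6 + 2 F^{2}}$)
$\left(-15 + N{\left(5 \right)}\right)^{2} = \left(-15 - \frac{2}{3 + 5^{2}}\right)^{2} = \left(-15 - \frac{2}{3 + 25}\right)^{2} = \left(-15 - \frac{2}{28}\right)^{2} = \left(-15 - \frac{1}{14}\right)^{2} = \left(- \frac{211}{14}\right)^{2} = \frac{44521}{196}$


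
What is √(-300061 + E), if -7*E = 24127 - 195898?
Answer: 4*I*√843787/7 ≈ 524.9*I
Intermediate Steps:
E = 171771/7 (E = -(24127 - 195898)/7 = -⅐*(-171771) = 171771/7 ≈ 24539.)
√(-300061 + E) = √(-300061 + 171771/7) = √(-1928656/7) = 4*I*√843787/7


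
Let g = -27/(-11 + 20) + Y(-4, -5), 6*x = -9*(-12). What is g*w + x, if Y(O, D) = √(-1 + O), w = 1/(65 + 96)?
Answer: 2895/161 + I*√5/161 ≈ 17.981 + 0.013889*I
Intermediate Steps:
w = 1/161 ≈ 0.0062112
x = 18 (x = (-9*(-12))/6 = (⅙)*108 = 18)
g = -3 + I*√5 (g = -27/(-11 + 20) + √(-1 - 4) = -27/9 + √(-5) = -27*⅑ + I*√5 = -3 + I*√5 ≈ -3.0 + 2.2361*I)
g*w + x = (-3 + I*√5)*(1/161) + 18 = (-3/161 + I*√5/161) + 18 = 2895/161 + I*√5/161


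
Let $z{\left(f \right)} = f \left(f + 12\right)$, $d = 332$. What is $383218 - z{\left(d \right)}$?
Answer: $269010$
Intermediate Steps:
$z{\left(f \right)} = f \left(12 + f\right)$
$383218 - z{\left(d \right)} = 383218 - 332 \left(12 + 332\right) = 383218 - 332 \cdot 344 = 383218 - 114208 = 269010$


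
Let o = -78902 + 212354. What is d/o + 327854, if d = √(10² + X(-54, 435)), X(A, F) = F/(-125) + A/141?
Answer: 327854 + √5309167/31361220 ≈ 3.2785e+5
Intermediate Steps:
X(A, F) = -F/125 + A/141 (X(A, F) = F*(-1/125) + A*(1/141) = -F/125 + A/141)
o = 133452
d = √5309167/235 (d = √(10² + (-1/125*435 + (1/141)*(-54))) = √(100 + (-87/25 - 18/47)) = √(100 - 4539/1175) = √(112961/1175) = √5309167/235 ≈ 9.8049)
d/o + 327854 = (√5309167/235)/133452 + 327854 = (√5309167/235)*(1/133452) + 327854 = √5309167/31361220 + 327854 = 327854 + √5309167/31361220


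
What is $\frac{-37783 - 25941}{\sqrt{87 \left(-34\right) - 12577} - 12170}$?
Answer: $\frac{155104216}{29624887} + \frac{63724 i \sqrt{15535}}{148124435} \approx 5.2356 + 0.053621 i$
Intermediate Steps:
$\frac{-37783 - 25941}{\sqrt{87 \left(-34\right) - 12577} - 12170} = \frac{-37783 - 25941}{\sqrt{-2958 - 12577} - 12170} = - \frac{63724}{\sqrt{-15535} - 12170} = - \frac{63724}{i \sqrt{15535} - 12170} = - \frac{63724}{-12170 + i \sqrt{15535}}$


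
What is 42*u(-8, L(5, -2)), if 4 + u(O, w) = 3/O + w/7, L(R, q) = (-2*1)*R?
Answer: -975/4 ≈ -243.75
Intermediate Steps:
L(R, q) = -2*R
u(O, w) = -4 + 3/O + w/7 (u(O, w) = -4 + (3/O + w/7) = -4 + 3/O + w/7)
42*u(-8, L(5, -2)) = 42*(-4 + 3/(-8) + (-2*5)/7) = 42*(-4 + 3*(-1/8) + (1/7)*(-10)) = 42*(-4 - 3/8 - 10/7) = 42*(-325/56) = -975/4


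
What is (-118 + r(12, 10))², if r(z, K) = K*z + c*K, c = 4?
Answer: 1764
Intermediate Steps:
r(z, K) = 4*K + K*z (r(z, K) = K*z + 4*K = 4*K + K*z)
(-118 + r(12, 10))² = (-118 + 10*(4 + 12))² = (-118 + 10*16)² = (-118 + 160)² = 42² = 1764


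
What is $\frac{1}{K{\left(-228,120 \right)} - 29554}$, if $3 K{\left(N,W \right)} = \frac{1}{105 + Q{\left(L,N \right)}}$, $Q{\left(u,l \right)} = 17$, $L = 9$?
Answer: $- \frac{366}{10816763} \approx -3.3836 \cdot 10^{-5}$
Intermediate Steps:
$K{\left(N,W \right)} = \frac{1}{366}$ ($K{\left(N,W \right)} = \frac{1}{3 \left(105 + 17\right)} = \frac{1}{3 \cdot 122} = \frac{1}{3} \cdot \frac{1}{122} = \frac{1}{366}$)
$\frac{1}{K{\left(-228,120 \right)} - 29554} = \frac{1}{\frac{1}{366} - 29554} = \frac{1}{- \frac{10816763}{366}} = - \frac{366}{10816763}$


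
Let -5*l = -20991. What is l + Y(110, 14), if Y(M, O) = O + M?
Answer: 21611/5 ≈ 4322.2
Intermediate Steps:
l = 20991/5 (l = -1/5*(-20991) = 20991/5 ≈ 4198.2)
Y(M, O) = M + O
l + Y(110, 14) = 20991/5 + (110 + 14) = 20991/5 + 124 = 21611/5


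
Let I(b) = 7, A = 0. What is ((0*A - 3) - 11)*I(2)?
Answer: -98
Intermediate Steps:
((0*A - 3) - 11)*I(2) = ((0*0 - 3) - 11)*7 = ((0 - 3) - 11)*7 = (-3 - 11)*7 = -14*7 = -98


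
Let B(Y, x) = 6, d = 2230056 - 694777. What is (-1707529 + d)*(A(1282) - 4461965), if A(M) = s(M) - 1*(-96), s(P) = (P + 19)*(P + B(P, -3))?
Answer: 479919677250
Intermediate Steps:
d = 1535279
s(P) = (6 + P)*(19 + P) (s(P) = (P + 19)*(P + 6) = (19 + P)*(6 + P) = (6 + P)*(19 + P))
A(M) = 210 + M² + 25*M (A(M) = (114 + M² + 25*M) - 1*(-96) = (114 + M² + 25*M) + 96 = 210 + M² + 25*M)
(-1707529 + d)*(A(1282) - 4461965) = (-1707529 + 1535279)*((210 + 1282² + 25*1282) - 4461965) = -172250*((210 + 1643524 + 32050) - 4461965) = -172250*(1675784 - 4461965) = -172250*(-2786181) = 479919677250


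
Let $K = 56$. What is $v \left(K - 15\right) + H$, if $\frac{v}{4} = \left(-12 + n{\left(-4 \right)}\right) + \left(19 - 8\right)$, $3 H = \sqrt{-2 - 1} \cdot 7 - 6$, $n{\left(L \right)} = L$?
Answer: $-822 + \frac{7 i \sqrt{3}}{3} \approx -822.0 + 4.0415 i$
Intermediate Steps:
$H = -2 + \frac{7 i \sqrt{3}}{3}$ ($H = \frac{\sqrt{-2 - 1} \cdot 7 - 6}{3} = \frac{\sqrt{-3} \cdot 7 - 6}{3} = \frac{i \sqrt{3} \cdot 7 - 6}{3} = \frac{7 i \sqrt{3} - 6}{3} = \frac{-6 + 7 i \sqrt{3}}{3} = -2 + \frac{7 i \sqrt{3}}{3} \approx -2.0 + 4.0415 i$)
$v = -20$ ($v = 4 \left(\left(-12 - 4\right) + \left(19 - 8\right)\right) = 4 \left(-16 + 11\right) = 4 \left(-5\right) = -20$)
$v \left(K - 15\right) + H = - 20 \left(56 - 15\right) - \left(2 - \frac{7 i \sqrt{3}}{3}\right) = \left(-20\right) 41 - \left(2 - \frac{7 i \sqrt{3}}{3}\right) = -820 - \left(2 - \frac{7 i \sqrt{3}}{3}\right) = -822 + \frac{7 i \sqrt{3}}{3}$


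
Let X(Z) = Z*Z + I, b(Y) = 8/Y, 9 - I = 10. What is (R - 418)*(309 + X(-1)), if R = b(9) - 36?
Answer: -420034/3 ≈ -1.4001e+5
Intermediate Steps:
I = -1 (I = 9 - 1*10 = 9 - 10 = -1)
X(Z) = -1 + Z² (X(Z) = Z*Z - 1 = Z² - 1 = -1 + Z²)
R = -316/9 (R = 8/9 - 36 = -316/9 ≈ -35.111)
(R - 418)*(309 + X(-1)) = (-316/9 - 418)*(309 + (-1 + (-1)²)) = -4078*(309 + (-1 + 1))/9 = -4078*(309 + 0)/9 = -4078/9*309 = -420034/3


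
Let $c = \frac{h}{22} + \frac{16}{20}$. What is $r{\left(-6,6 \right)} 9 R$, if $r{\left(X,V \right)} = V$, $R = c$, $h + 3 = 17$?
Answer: $\frac{4266}{55} \approx 77.564$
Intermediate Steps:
$h = 14$ ($h = -3 + 17 = 14$)
$c = \frac{79}{55}$ ($c = \frac{14}{22} + \frac{16}{20} = 14 \cdot \frac{1}{22} + 16 \cdot \frac{1}{20} = \frac{7}{11} + \frac{4}{5} = \frac{79}{55} \approx 1.4364$)
$R = \frac{79}{55} \approx 1.4364$
$r{\left(-6,6 \right)} 9 R = 6 \cdot 9 \cdot \frac{79}{55} = 54 \cdot \frac{79}{55} = \frac{4266}{55}$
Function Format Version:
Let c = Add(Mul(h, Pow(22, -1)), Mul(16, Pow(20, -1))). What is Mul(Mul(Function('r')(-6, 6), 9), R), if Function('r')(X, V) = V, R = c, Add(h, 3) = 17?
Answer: Rational(4266, 55) ≈ 77.564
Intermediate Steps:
h = 14 (h = Add(-3, 17) = 14)
c = Rational(79, 55) (c = Add(Mul(14, Pow(22, -1)), Mul(16, Pow(20, -1))) = Add(Mul(14, Rational(1, 22)), Mul(16, Rational(1, 20))) = Add(Rational(7, 11), Rational(4, 5)) = Rational(79, 55) ≈ 1.4364)
R = Rational(79, 55) ≈ 1.4364
Mul(Mul(Function('r')(-6, 6), 9), R) = Mul(Mul(6, 9), Rational(79, 55)) = Mul(54, Rational(79, 55)) = Rational(4266, 55)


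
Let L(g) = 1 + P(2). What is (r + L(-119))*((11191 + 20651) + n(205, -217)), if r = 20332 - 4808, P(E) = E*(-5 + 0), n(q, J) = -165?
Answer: 491468655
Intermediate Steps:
P(E) = -5*E (P(E) = E*(-5) = -5*E)
r = 15524
L(g) = -9 (L(g) = 1 - 5*2 = 1 - 10 = -9)
(r + L(-119))*((11191 + 20651) + n(205, -217)) = (15524 - 9)*((11191 + 20651) - 165) = 15515*(31842 - 165) = 15515*31677 = 491468655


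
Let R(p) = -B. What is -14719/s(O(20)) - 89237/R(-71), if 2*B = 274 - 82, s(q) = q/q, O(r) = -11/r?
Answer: -1323787/96 ≈ -13789.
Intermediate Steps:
s(q) = 1
B = 96 (B = (274 - 82)/2 = (½)*192 = 96)
R(p) = -96 (R(p) = -1*96 = -96)
-14719/s(O(20)) - 89237/R(-71) = -14719/1 - 89237/(-96) = -14719*1 - 89237*(-1/96) = -14719 + 89237/96 = -1323787/96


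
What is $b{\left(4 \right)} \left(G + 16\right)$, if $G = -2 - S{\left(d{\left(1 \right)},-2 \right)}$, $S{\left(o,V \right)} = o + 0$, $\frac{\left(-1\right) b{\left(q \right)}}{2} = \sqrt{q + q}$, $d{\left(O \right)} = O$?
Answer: $- 52 \sqrt{2} \approx -73.539$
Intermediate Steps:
$b{\left(q \right)} = - 2 \sqrt{2} \sqrt{q}$ ($b{\left(q \right)} = - 2 \sqrt{q + q} = - 2 \sqrt{2 q} = - 2 \sqrt{2} \sqrt{q}$)
$S{\left(o,V \right)} = o$
$G = -3$ ($G = -2 - 1 = -3$)
$b{\left(4 \right)} \left(G + 16\right) = - 2 \sqrt{2} \sqrt{4} \left(-3 + 16\right) = \left(-2\right) \sqrt{2} \cdot 2 \cdot 13 = - 4 \sqrt{2} \cdot 13 = - 52 \sqrt{2}$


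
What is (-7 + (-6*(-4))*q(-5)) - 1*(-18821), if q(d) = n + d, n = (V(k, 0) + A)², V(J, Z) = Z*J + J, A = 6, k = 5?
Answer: 21598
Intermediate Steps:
V(J, Z) = J + J*Z (V(J, Z) = J*Z + J = J + J*Z)
n = 121 (n = (5*(1 + 0) + 6)² = (5*1 + 6)² = (5 + 6)² = 11² = 121)
q(d) = 121 + d
(-7 + (-6*(-4))*q(-5)) - 1*(-18821) = (-7 + (-6*(-4))*(121 - 5)) - 1*(-18821) = (-7 + 24*116) + 18821 = (-7 + 2784) + 18821 = 2777 + 18821 = 21598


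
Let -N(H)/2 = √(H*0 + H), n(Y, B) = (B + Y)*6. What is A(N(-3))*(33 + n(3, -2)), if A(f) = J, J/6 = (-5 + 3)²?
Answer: 936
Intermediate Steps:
n(Y, B) = 6*B + 6*Y
N(H) = -2*√H (N(H) = -2*√(H*0 + H) = -2*√(0 + H) = -2*√H)
J = 24 (J = 6*(-5 + 3)² = 6*(-2)² = 6*4 = 24)
A(f) = 24
A(N(-3))*(33 + n(3, -2)) = 24*(33 + (6*(-2) + 6*3)) = 24*(33 + (-12 + 18)) = 24*(33 + 6) = 24*39 = 936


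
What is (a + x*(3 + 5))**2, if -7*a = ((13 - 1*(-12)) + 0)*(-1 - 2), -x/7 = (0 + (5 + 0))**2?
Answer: 94575625/49 ≈ 1.9301e+6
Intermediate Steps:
x = -175 (x = -7*(0 + (5 + 0))**2 = -7*(0 + 5)**2 = -7*5**2 = -7*25 = -175)
a = 75/7 (a = -((13 - 1*(-12)) + 0)*(-1 - 2)/7 = -((13 + 12) + 0)*(-3)/7 = -(25 + 0)*(-3)/7 = -25*(-3)/7 = -1/7*(-75) = 75/7 ≈ 10.714)
(a + x*(3 + 5))**2 = (75/7 - 175*(3 + 5))**2 = (75/7 - 175*8)**2 = (75/7 - 1400)**2 = (-9725/7)**2 = 94575625/49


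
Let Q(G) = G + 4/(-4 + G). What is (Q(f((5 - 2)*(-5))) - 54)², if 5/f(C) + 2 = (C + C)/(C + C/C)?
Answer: 342225/961 ≈ 356.11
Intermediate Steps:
f(C) = 5/(-2 + 2*C/(1 + C)) (f(C) = 5/(-2 + (C + C)/(C + C/C)) = 5/(-2 + (2*C)/(C + 1)) = 5/(-2 + (2*C)/(1 + C)) = 5/(-2 + 2*C/(1 + C)))
(Q(f((5 - 2)*(-5))) - 54)² = ((4 + (-5/2 - 5*(5 - 2)*(-5)/2)² - 4*(-5/2 - 5*(5 - 2)*(-5)/2))/(-4 + (-5/2 - 5*(5 - 2)*(-5)/2)) - 54)² = ((4 + (-5/2 - 15*(-5)/2)² - 4*(-5/2 - 15*(-5)/2))/(-4 + (-5/2 - 15*(-5)/2)) - 54)² = ((4 + (-5/2 - 5/2*(-15))² - 4*(-5/2 - 5/2*(-15)))/(-4 + (-5/2 - 5/2*(-15))) - 54)² = ((4 + (-5/2 + 75/2)² - 4*(-5/2 + 75/2))/(-4 + (-5/2 + 75/2)) - 54)² = ((4 + 35² - 4*35)/(-4 + 35) - 54)² = ((4 + 1225 - 140)/31 - 54)² = ((1/31)*1089 - 54)² = (1089/31 - 54)² = (-585/31)² = 342225/961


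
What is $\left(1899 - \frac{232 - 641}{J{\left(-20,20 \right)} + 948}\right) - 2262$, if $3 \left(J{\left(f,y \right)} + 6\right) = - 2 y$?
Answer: $- \frac{1010091}{2786} \approx -362.56$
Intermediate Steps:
$J{\left(f,y \right)} = -6 - \frac{2 y}{3}$ ($J{\left(f,y \right)} = -6 + \frac{\left(-2\right) y}{3} = -6 - \frac{2 y}{3}$)
$\left(1899 - \frac{232 - 641}{J{\left(-20,20 \right)} + 948}\right) - 2262 = \left(1899 - \frac{232 - 641}{\left(-6 - \frac{40}{3}\right) + 948}\right) - 2262 = \left(1899 - - \frac{409}{\left(-6 - \frac{40}{3}\right) + 948}\right) - 2262 = \left(1899 - - \frac{409}{- \frac{58}{3} + 948}\right) - 2262 = \left(1899 - - \frac{409}{\frac{2786}{3}}\right) - 2262 = \left(1899 - \left(-409\right) \frac{3}{2786}\right) - 2262 = \left(1899 - - \frac{1227}{2786}\right) - 2262 = \left(1899 + \frac{1227}{2786}\right) - 2262 = \frac{5291841}{2786} - 2262 = - \frac{1010091}{2786}$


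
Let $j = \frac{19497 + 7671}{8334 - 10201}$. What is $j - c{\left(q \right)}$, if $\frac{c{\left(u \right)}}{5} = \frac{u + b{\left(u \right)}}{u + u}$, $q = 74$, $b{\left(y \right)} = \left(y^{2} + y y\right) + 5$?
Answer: $- \frac{106995249}{276316} \approx -387.22$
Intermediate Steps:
$b{\left(y \right)} = 5 + 2 y^{2}$ ($b{\left(y \right)} = \left(y^{2} + y^{2}\right) + 5 = 2 y^{2} + 5 = 5 + 2 y^{2}$)
$c{\left(u \right)} = \frac{5 \left(5 + u + 2 u^{2}\right)}{2 u}$ ($c{\left(u \right)} = 5 \frac{u + \left(5 + 2 u^{2}\right)}{u + u} = 5 \frac{5 + u + 2 u^{2}}{2 u} = \frac{5 \left(5 + u + 2 u^{2}\right)}{2 u}$)
$j = - \frac{27168}{1867}$ ($j = \frac{27168}{-1867} = 27168 \left(- \frac{1}{1867}\right) = - \frac{27168}{1867} \approx -14.552$)
$j - c{\left(q \right)} = - \frac{27168}{1867} - \left(\frac{5}{2} + 5 \cdot 74 + \frac{25}{2 \cdot 74}\right) = - \frac{27168}{1867} - \left(\frac{5}{2} + 370 + \frac{25}{2} \cdot \frac{1}{74}\right) = - \frac{27168}{1867} - \left(\frac{5}{2} + 370 + \frac{25}{148}\right) = - \frac{27168}{1867} - \frac{55155}{148} = - \frac{106995249}{276316}$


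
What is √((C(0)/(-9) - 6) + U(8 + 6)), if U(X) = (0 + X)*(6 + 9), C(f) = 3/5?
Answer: √45885/15 ≈ 14.281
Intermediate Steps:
C(f) = ⅗ (C(f) = 3*(⅕) = ⅗)
U(X) = 15*X (U(X) = X*15 = 15*X)
√((C(0)/(-9) - 6) + U(8 + 6)) = √(((⅗)/(-9) - 6) + 15*(8 + 6)) = √((-⅑*⅗ - 6) + 15*14) = √((-1/15 - 6) + 210) = √(-91/15 + 210) = √(3059/15) = √45885/15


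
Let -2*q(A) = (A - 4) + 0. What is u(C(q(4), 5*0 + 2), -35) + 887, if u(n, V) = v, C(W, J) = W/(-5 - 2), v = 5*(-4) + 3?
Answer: 870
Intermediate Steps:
q(A) = 2 - A/2 (q(A) = -((A - 4) + 0)/2 = -((-4 + A) + 0)/2 = -(-4 + A)/2 = 2 - A/2)
v = -17 (v = -20 + 3 = -17)
C(W, J) = -W/7 (C(W, J) = W/(-7) = -W/7)
u(n, V) = -17
u(C(q(4), 5*0 + 2), -35) + 887 = -17 + 887 = 870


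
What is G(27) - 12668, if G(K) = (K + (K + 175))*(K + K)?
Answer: -302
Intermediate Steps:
G(K) = 2*K*(175 + 2*K) (G(K) = (K + (175 + K))*(2*K) = (175 + 2*K)*(2*K) = 2*K*(175 + 2*K))
G(27) - 12668 = 2*27*(175 + 2*27) - 12668 = 2*27*(175 + 54) - 12668 = 2*27*229 - 12668 = 12366 - 12668 = -302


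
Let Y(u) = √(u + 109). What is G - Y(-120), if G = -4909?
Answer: -4909 - I*√11 ≈ -4909.0 - 3.3166*I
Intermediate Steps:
Y(u) = √(109 + u)
G - Y(-120) = -4909 - √(109 - 120) = -4909 - √(-11) = -4909 - I*√11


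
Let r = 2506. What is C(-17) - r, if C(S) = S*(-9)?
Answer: -2353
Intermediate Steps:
C(S) = -9*S
C(-17) - r = -9*(-17) - 1*2506 = 153 - 2506 = -2353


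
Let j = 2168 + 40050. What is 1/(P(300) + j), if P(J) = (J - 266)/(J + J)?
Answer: 300/12665417 ≈ 2.3687e-5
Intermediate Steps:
j = 42218
P(J) = (-266 + J)/(2*J) (P(J) = (-266 + J)/((2*J)) = (-266 + J)*(1/(2*J)) = (-266 + J)/(2*J))
1/(P(300) + j) = 1/((½)*(-266 + 300)/300 + 42218) = 1/((½)*(1/300)*34 + 42218) = 1/(17/300 + 42218) = 1/(12665417/300) = 300/12665417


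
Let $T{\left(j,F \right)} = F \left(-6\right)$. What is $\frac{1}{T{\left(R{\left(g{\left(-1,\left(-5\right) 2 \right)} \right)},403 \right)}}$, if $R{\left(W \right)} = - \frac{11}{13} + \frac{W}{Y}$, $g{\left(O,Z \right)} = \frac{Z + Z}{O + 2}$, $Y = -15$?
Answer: $- \frac{1}{2418} \approx -0.00041356$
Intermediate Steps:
$g{\left(O,Z \right)} = \frac{2 Z}{2 + O}$
$R{\left(W \right)} = - \frac{11}{13} - \frac{W}{15}$ ($R{\left(W \right)} = - \frac{11}{13} + \frac{W}{-15} = \left(-11\right) \frac{1}{13} + W \left(- \frac{1}{15}\right) = - \frac{11}{13} - \frac{W}{15}$)
$T{\left(j,F \right)} = - 6 F$
$\frac{1}{T{\left(R{\left(g{\left(-1,\left(-5\right) 2 \right)} \right)},403 \right)}} = \frac{1}{\left(-6\right) 403} = \frac{1}{-2418} = - \frac{1}{2418}$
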